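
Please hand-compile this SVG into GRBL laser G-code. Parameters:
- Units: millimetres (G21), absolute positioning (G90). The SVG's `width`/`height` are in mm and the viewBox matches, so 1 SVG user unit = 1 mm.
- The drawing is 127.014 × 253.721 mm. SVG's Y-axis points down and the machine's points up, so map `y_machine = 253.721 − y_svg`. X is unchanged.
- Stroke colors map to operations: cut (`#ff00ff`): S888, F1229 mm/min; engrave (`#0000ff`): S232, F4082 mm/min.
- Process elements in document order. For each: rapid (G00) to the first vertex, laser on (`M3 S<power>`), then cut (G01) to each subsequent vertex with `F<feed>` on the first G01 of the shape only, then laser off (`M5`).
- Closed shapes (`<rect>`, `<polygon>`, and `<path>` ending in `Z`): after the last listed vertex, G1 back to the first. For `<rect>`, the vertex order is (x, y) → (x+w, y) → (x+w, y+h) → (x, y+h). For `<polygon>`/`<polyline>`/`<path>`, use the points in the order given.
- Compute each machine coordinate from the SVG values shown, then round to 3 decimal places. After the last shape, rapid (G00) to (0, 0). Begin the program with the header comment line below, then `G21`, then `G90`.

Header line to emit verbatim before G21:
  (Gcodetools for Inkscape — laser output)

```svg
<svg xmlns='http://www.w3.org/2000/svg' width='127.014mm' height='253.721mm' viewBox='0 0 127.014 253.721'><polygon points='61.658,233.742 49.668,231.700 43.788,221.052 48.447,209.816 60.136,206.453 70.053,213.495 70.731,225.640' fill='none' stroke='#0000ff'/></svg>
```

Since the viewBox matches the mm dimensions, user units are millimetres directly. The only transform is the Y-flip y_m = 253.721 − y_svg.

Shape 1 is a regular polygon drawn with `<polygon>`. Its stroke #0000ff means engrave at S232, F4082. After flipping Y the toolpath is (61.658,19.979) → (49.668,22.021) → (43.788,32.669) → (48.447,43.905) → (60.136,47.268) → (70.053,40.226) → (70.731,28.081) → (61.658,19.979), returning to the start.

(Gcodetools for Inkscape — laser output)
G21
G90
G00 X61.658 Y19.979
M3 S232
G01 X49.668 Y22.021 F4082
G01 X43.788 Y32.669
G01 X48.447 Y43.905
G01 X60.136 Y47.268
G01 X70.053 Y40.226
G01 X70.731 Y28.081
G01 X61.658 Y19.979
M5
G00 X0.000 Y0.000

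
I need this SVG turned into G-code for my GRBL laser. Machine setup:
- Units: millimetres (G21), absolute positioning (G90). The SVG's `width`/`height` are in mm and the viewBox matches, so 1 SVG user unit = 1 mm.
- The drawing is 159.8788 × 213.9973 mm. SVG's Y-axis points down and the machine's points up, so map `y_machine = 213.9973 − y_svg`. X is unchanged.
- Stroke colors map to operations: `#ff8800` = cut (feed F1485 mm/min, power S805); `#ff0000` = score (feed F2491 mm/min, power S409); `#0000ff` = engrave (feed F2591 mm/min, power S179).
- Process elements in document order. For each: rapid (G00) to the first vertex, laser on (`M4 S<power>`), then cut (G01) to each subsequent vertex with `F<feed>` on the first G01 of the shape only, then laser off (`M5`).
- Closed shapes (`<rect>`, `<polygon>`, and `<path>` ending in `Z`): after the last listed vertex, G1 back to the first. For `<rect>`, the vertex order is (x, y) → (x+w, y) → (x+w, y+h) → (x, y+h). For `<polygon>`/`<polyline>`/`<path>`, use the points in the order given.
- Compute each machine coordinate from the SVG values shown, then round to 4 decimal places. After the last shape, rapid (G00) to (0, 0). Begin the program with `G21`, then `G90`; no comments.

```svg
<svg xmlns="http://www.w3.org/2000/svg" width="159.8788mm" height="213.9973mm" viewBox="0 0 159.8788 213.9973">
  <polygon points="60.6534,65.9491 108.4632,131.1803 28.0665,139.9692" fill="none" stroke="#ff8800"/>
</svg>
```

G21
G90
G00 X60.6534 Y148.0482
M4 S805
G01 X108.4632 Y82.8170 F1485
G01 X28.0665 Y74.0281
G01 X60.6534 Y148.0482
M5
G00 X0.0000 Y0.0000

1 u = 1 mm; y_m = 213.9973 − y.

[1] `<polygon>` regular polygon, #ff8800→cut S805 F1485: (60.6534,148.0482) → (108.4632,82.8170) → (28.0665,74.0281) → (60.6534,148.0482) (closed)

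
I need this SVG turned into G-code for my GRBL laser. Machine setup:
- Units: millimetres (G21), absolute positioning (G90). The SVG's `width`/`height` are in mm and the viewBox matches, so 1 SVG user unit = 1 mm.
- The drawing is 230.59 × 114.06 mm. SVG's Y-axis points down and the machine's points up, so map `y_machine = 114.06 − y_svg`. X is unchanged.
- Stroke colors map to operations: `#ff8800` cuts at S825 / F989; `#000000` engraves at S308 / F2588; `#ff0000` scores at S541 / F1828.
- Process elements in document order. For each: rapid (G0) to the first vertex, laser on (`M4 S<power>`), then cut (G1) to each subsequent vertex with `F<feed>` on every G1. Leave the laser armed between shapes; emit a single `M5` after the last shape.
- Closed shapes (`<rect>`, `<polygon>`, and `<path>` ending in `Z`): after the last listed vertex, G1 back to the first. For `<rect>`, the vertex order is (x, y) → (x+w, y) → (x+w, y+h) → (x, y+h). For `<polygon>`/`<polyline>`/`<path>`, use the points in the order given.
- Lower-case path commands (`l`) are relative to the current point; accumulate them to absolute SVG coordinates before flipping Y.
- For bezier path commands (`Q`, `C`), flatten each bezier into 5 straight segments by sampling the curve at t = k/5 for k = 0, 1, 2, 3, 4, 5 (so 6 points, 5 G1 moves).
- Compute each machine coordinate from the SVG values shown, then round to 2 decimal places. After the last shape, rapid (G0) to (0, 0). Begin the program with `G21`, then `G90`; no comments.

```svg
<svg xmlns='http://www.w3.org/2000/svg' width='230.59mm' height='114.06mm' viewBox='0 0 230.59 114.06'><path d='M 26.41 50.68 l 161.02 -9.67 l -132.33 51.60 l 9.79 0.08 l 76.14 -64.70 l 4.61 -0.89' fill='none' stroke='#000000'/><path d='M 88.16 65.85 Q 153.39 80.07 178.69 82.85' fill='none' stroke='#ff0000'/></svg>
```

G21
G90
G0 X26.41 Y63.38
M4 S308
G1 X187.43 Y73.05 F2588
G1 X55.10 Y21.45 F2588
G1 X64.89 Y21.37 F2588
G1 X141.03 Y86.07 F2588
G1 X145.64 Y86.96 F2588
G0 X88.16 Y48.21
M4 S541
G1 X112.65 Y42.98 F1828
G1 X133.96 Y38.66 F1828
G1 X152.06 Y35.26 F1828
G1 X166.97 Y32.78 F1828
G1 X178.69 Y31.21 F1828
M5
G0 X0.00 Y0.00

viewBox `0 0 230.59 114.06` with mm width/height → 1 unit = 1 mm. Flip: y_m = 114.06 − y_svg.

**Shape 1** — `<path>` open polyline, stroke `#000000` → engrave (S308, F2588). Machine vertices: (26.41,63.38) → (187.43,73.05) → (55.10,21.45) → (64.89,21.37) → (141.03,86.07) → (145.64,86.96). Open path.

**Shape 2** — `<path>` quadratic bezier, stroke `#ff0000` → score (S541, F1828). Control points (SVG): P0=(88.16,65.85), P1=(153.39,80.07), P2=(178.69,82.85); sampled at t=k/5. Machine vertices: (88.16,48.21) → (112.65,42.98) → (133.96,38.66) → (152.06,35.26) → (166.97,32.78) → (178.69,31.21). Open path.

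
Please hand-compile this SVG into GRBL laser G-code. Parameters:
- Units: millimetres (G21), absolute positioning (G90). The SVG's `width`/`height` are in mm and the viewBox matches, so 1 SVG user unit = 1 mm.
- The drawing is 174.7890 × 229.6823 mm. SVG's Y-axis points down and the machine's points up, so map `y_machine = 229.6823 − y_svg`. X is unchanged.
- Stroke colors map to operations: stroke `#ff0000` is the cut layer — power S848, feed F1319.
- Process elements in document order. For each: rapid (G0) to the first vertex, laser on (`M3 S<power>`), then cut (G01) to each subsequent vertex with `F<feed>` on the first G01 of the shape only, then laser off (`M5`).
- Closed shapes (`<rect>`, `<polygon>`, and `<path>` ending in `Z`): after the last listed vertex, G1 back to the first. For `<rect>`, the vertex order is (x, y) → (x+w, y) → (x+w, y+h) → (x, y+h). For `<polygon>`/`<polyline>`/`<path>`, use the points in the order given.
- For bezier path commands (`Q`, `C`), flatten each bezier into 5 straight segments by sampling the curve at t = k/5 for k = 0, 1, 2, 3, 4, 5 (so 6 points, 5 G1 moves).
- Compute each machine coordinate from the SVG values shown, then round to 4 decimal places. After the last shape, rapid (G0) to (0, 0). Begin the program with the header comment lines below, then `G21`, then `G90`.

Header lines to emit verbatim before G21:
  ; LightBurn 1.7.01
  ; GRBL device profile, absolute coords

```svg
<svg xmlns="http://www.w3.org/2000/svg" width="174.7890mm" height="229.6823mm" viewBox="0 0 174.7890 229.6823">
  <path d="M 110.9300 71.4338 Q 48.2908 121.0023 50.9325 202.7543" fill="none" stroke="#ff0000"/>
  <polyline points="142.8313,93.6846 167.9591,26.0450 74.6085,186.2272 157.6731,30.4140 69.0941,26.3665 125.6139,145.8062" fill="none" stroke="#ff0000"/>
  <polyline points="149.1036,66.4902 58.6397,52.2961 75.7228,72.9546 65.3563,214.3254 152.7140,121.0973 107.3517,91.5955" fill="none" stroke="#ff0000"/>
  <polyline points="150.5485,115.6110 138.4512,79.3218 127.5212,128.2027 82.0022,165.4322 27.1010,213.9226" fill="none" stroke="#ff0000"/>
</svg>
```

Since the viewBox matches the mm dimensions, user units are millimetres directly. The only transform is the Y-flip y_m = 229.6823 − y_svg.

Shape 1 is a quadratic bezier drawn with `<path>`. Its stroke #ff0000 means cut at S848, F1319. After flipping Y the toolpath is (110.9300,158.2485) → (88.4856,137.1338) → (71.2636,113.4443) → (59.2641,87.1802) → (52.4871,58.3415) → (50.9325,26.9280).

Shape 2 is a open polyline drawn with `<polyline>`. Its stroke #ff0000 means cut at S848, F1319. After flipping Y the toolpath is (142.8313,135.9977) → (167.9591,203.6373) → (74.6085,43.4551) → (157.6731,199.2683) → (69.0941,203.3158) → (125.6139,83.8761).

Shape 3 is a open polyline drawn with `<polyline>`. Its stroke #ff0000 means cut at S848, F1319. After flipping Y the toolpath is (149.1036,163.1921) → (58.6397,177.3862) → (75.7228,156.7277) → (65.3563,15.3569) → (152.7140,108.5850) → (107.3517,138.0868).

Shape 4 is a open polyline drawn with `<polyline>`. Its stroke #ff0000 means cut at S848, F1319. After flipping Y the toolpath is (150.5485,114.0713) → (138.4512,150.3605) → (127.5212,101.4796) → (82.0022,64.2501) → (27.1010,15.7597).

; LightBurn 1.7.01
; GRBL device profile, absolute coords
G21
G90
G0 X110.9300 Y158.2485
M3 S848
G01 X88.4856 Y137.1338 F1319
G01 X71.2636 Y113.4443
G01 X59.2641 Y87.1802
G01 X52.4871 Y58.3415
G01 X50.9325 Y26.9280
M5
G0 X142.8313 Y135.9977
M3 S848
G01 X167.9591 Y203.6373 F1319
G01 X74.6085 Y43.4551
G01 X157.6731 Y199.2683
G01 X69.0941 Y203.3158
G01 X125.6139 Y83.8761
M5
G0 X149.1036 Y163.1921
M3 S848
G01 X58.6397 Y177.3862 F1319
G01 X75.7228 Y156.7277
G01 X65.3563 Y15.3569
G01 X152.7140 Y108.5850
G01 X107.3517 Y138.0868
M5
G0 X150.5485 Y114.0713
M3 S848
G01 X138.4512 Y150.3605 F1319
G01 X127.5212 Y101.4796
G01 X82.0022 Y64.2501
G01 X27.1010 Y15.7597
M5
G0 X0.0000 Y0.0000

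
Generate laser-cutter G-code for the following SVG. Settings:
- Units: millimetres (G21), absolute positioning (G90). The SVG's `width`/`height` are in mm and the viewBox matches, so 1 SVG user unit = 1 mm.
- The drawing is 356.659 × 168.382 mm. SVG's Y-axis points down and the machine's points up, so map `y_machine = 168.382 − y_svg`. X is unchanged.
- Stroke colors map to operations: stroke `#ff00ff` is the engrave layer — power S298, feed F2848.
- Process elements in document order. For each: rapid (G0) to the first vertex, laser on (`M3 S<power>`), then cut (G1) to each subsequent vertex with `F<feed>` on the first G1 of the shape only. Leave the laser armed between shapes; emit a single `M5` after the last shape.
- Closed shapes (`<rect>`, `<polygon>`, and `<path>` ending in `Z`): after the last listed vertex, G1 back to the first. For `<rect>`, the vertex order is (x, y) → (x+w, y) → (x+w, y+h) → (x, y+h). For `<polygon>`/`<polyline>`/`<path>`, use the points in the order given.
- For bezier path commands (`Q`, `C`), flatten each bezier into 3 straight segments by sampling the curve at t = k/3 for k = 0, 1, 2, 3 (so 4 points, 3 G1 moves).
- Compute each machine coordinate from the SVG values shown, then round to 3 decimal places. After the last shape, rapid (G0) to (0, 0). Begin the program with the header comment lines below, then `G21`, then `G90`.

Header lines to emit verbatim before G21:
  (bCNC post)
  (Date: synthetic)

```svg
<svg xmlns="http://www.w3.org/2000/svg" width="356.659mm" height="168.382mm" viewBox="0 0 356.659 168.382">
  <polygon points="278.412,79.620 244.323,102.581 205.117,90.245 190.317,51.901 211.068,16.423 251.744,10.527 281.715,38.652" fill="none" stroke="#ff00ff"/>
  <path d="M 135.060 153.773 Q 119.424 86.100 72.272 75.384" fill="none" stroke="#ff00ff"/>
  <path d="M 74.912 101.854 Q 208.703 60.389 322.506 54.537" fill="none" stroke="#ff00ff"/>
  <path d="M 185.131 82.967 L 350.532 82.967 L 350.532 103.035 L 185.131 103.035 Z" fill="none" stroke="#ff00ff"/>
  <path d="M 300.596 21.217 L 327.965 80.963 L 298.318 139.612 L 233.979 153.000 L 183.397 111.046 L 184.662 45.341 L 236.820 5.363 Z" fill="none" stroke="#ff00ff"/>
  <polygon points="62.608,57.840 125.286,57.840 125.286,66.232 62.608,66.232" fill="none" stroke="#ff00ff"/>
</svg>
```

(bCNC post)
(Date: synthetic)
G21
G90
G0 X278.412 Y88.762
M3 S298
G1 X244.323 Y65.801 F2848
G1 X205.117 Y78.137
G1 X190.317 Y116.481
G1 X211.068 Y151.959
G1 X251.744 Y157.855
G1 X281.715 Y129.730
G1 X278.412 Y88.762
G0 X135.060 Y14.609
M3 S298
G1 X121.134 Y53.396 F2848
G1 X100.205 Y79.525
G1 X72.272 Y92.998
G0 X74.912 Y66.528
M3 S298
G1 X161.885 Y90.214 F2848
G1 X244.416 Y105.987
G1 X322.506 Y113.845
G0 X185.131 Y85.415
M3 S298
G1 X350.532 Y85.415 F2848
G1 X350.532 Y65.347
G1 X185.131 Y65.347
G1 X185.131 Y85.415
G0 X300.596 Y147.165
M3 S298
G1 X327.965 Y87.419 F2848
G1 X298.318 Y28.770
G1 X233.979 Y15.382
G1 X183.397 Y57.336
G1 X184.662 Y123.041
G1 X236.820 Y163.019
G1 X300.596 Y147.165
G0 X62.608 Y110.542
M3 S298
G1 X125.286 Y110.542 F2848
G1 X125.286 Y102.150
G1 X62.608 Y102.150
G1 X62.608 Y110.542
M5
G0 X0.000 Y0.000

viewBox `0 0 356.659 168.382` with mm width/height → 1 unit = 1 mm. Flip: y_m = 168.382 − y_svg.

**Shape 1** — `<polygon>` regular polygon, stroke `#ff00ff` → engrave (S298, F2848). Machine vertices: (278.412,88.762) → (244.323,65.801) → (205.117,78.137) → (190.317,116.481) → (211.068,151.959) → (251.744,157.855) → (281.715,129.730) → (278.412,88.762). Closed: final G1 returns to the first vertex.

**Shape 2** — `<path>` quadratic bezier, stroke `#ff00ff` → engrave (S298, F2848). Control points (SVG): P0=(135.060,153.773), P1=(119.424,86.100), P2=(72.272,75.384); sampled at t=k/3. Machine vertices: (135.060,14.609) → (121.134,53.396) → (100.205,79.525) → (72.272,92.998). Open path.

**Shape 3** — `<path>` quadratic bezier, stroke `#ff00ff` → engrave (S298, F2848). Control points (SVG): P0=(74.912,101.854), P1=(208.703,60.389), P2=(322.506,54.537); sampled at t=k/3. Machine vertices: (74.912,66.528) → (161.885,90.214) → (244.416,105.987) → (322.506,113.845). Open path.

**Shape 4** — `<path>` rectangle, stroke `#ff00ff` → engrave (S298, F2848). Machine vertices: (185.131,85.415) → (350.532,85.415) → (350.532,65.347) → (185.131,65.347) → (185.131,85.415). Closed: final G1 returns to the first vertex.

**Shape 5** — `<path>` regular polygon, stroke `#ff00ff` → engrave (S298, F2848). Machine vertices: (300.596,147.165) → (327.965,87.419) → (298.318,28.770) → (233.979,15.382) → (183.397,57.336) → (184.662,123.041) → (236.820,163.019) → (300.596,147.165). Closed: final G1 returns to the first vertex.

**Shape 6** — `<polygon>` rectangle, stroke `#ff00ff` → engrave (S298, F2848). Machine vertices: (62.608,110.542) → (125.286,110.542) → (125.286,102.150) → (62.608,102.150) → (62.608,110.542). Closed: final G1 returns to the first vertex.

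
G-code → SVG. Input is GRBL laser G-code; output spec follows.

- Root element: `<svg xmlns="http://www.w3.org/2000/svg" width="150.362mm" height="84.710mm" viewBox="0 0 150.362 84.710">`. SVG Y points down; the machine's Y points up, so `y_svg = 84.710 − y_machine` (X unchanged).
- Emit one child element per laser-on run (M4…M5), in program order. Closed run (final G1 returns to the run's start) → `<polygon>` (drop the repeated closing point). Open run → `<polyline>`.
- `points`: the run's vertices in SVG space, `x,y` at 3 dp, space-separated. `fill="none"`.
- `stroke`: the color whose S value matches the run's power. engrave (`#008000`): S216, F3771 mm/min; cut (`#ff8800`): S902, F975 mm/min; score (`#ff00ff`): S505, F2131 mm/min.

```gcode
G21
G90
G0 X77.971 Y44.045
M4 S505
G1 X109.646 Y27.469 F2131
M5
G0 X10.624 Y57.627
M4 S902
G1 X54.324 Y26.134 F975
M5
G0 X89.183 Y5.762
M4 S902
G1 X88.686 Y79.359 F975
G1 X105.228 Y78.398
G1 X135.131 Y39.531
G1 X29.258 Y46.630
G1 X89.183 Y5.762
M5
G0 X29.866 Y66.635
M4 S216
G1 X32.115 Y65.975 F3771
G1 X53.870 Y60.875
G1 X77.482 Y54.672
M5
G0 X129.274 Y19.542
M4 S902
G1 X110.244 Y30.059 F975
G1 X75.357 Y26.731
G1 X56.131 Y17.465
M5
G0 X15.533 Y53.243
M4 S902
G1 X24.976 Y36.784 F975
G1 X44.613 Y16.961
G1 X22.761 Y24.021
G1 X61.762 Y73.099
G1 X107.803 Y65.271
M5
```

<svg xmlns="http://www.w3.org/2000/svg" width="150.362mm" height="84.710mm" viewBox="0 0 150.362 84.710">
  <polyline points="77.971,40.665 109.646,57.241" fill="none" stroke="#ff00ff"/>
  <polyline points="10.624,27.083 54.324,58.576" fill="none" stroke="#ff8800"/>
  <polygon points="89.183,78.948 88.686,5.351 105.228,6.312 135.131,45.179 29.258,38.080" fill="none" stroke="#ff8800"/>
  <polyline points="29.866,18.075 32.115,18.735 53.870,23.835 77.482,30.038" fill="none" stroke="#008000"/>
  <polyline points="129.274,65.168 110.244,54.651 75.357,57.979 56.131,67.245" fill="none" stroke="#ff8800"/>
  <polyline points="15.533,31.467 24.976,47.926 44.613,67.749 22.761,60.689 61.762,11.611 107.803,19.439" fill="none" stroke="#ff8800"/>
</svg>

y_svg = 84.710 − y_m.

[1] S505→`#ff00ff` (score); open run; points: 77.971,40.665 109.646,57.241

[2] S902→`#ff8800` (cut); open run; points: 10.624,27.083 54.324,58.576

[3] S902→`#ff8800` (cut); closed run; points: 89.183,78.948 88.686,5.351 105.228,6.312 135.131,45.179 29.258,38.080

[4] S216→`#008000` (engrave); open run; points: 29.866,18.075 32.115,18.735 53.870,23.835 77.482,30.038

[5] S902→`#ff8800` (cut); open run; points: 129.274,65.168 110.244,54.651 75.357,57.979 56.131,67.245

[6] S902→`#ff8800` (cut); open run; points: 15.533,31.467 24.976,47.926 44.613,67.749 22.761,60.689 61.762,11.611 107.803,19.439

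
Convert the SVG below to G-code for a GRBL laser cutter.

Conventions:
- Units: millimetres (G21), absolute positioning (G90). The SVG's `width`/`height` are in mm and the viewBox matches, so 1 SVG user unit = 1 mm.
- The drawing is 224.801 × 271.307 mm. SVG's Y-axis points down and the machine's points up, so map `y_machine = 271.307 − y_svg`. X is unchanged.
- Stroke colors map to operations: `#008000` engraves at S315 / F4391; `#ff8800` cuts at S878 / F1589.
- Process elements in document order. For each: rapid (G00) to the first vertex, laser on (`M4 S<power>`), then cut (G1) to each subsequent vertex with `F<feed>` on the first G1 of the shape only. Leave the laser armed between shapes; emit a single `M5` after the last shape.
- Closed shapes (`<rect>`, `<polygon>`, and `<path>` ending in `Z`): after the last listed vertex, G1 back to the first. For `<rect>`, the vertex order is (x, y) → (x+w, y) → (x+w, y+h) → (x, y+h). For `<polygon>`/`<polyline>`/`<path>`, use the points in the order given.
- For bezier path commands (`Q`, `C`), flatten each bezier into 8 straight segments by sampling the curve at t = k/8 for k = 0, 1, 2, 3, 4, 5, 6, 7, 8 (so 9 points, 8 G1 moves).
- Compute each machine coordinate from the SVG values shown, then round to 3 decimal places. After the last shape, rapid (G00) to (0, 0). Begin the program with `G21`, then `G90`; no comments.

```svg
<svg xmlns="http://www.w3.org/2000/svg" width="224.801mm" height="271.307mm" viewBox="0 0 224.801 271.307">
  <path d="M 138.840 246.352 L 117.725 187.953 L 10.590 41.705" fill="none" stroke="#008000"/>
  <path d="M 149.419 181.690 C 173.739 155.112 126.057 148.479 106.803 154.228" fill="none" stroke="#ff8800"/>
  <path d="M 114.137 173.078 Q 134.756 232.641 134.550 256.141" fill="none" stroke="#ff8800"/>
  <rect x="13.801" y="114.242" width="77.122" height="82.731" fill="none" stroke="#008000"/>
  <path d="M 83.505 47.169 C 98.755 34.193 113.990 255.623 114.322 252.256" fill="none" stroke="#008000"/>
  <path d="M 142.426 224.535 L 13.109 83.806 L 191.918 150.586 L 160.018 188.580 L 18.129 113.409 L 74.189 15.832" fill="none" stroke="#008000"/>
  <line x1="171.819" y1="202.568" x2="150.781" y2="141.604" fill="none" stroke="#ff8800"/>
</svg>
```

G21
G90
G00 X138.840 Y24.955
M4 S315
G1 X117.725 Y83.354 F4391
G1 X10.590 Y229.602
G00 X149.419 Y89.617
M4 S878
G1 X155.360 Y98.664 F1589
G1 X155.728 Y105.929
G1 X151.699 Y111.502
G1 X144.451 Y115.471
G1 X135.161 Y117.924
G1 X125.005 Y118.951
G1 X115.160 Y118.640
G1 X106.803 Y117.079
G00 X114.137 Y98.229
M4 S878
G1 X118.966 Y83.902 F1589
G1 X123.145 Y70.701
G1 X126.673 Y58.628
G1 X129.550 Y47.682
G1 X131.776 Y37.862
G1 X133.351 Y29.170
G1 X134.276 Y21.604
G1 X134.550 Y15.166
G00 X13.801 Y157.065
M4 S315
G1 X90.923 Y157.065 F4391
G1 X90.923 Y74.334
G1 X13.801 Y74.334
G1 X13.801 Y157.065
G00 X83.505 Y224.138
M4 S315
G1 X89.194 Y218.913 F4391
G1 X94.707 Y197.094
G1 X99.870 Y164.062
G1 X104.508 Y125.198
G1 X108.446 Y85.884
G1 X111.511 Y51.500
G1 X113.528 Y27.429
G1 X114.322 Y19.051
G00 X142.426 Y46.772
M4 S315
G1 X13.109 Y187.501 F4391
G1 X191.918 Y120.721
G1 X160.018 Y82.727
G1 X18.129 Y157.898
G1 X74.189 Y255.475
G00 X171.819 Y68.739
M4 S878
G1 X150.781 Y129.703 F1589
M5
G00 X0.000 Y0.000

Since the viewBox matches the mm dimensions, user units are millimetres directly. The only transform is the Y-flip y_m = 271.307 − y_svg.

Shape 1 is a open polyline drawn with `<path>`. Its stroke #008000 means engrave at S315, F4391. After flipping Y the toolpath is (138.840,24.955) → (117.725,83.354) → (10.590,229.602).

Shape 2 is a cubic bezier drawn with `<path>`. Its stroke #ff8800 means cut at S878, F1589. After flipping Y the toolpath is (149.419,89.617) → (155.360,98.664) → (155.728,105.929) → (151.699,111.502) → (144.451,115.471) → (135.161,117.924) → (125.005,118.951) → (115.160,118.640) → (106.803,117.079).

Shape 3 is a quadratic bezier drawn with `<path>`. Its stroke #ff8800 means cut at S878, F1589. After flipping Y the toolpath is (114.137,98.229) → (118.966,83.902) → (123.145,70.701) → (126.673,58.628) → (129.550,47.682) → (131.776,37.862) → (133.351,29.170) → (134.276,21.604) → (134.550,15.166).

Shape 4 is a rectangle drawn with `<rect>`. Its stroke #008000 means engrave at S315, F4391. After flipping Y the toolpath is (13.801,157.065) → (90.923,157.065) → (90.923,74.334) → (13.801,74.334) → (13.801,157.065), returning to the start.

Shape 5 is a cubic bezier drawn with `<path>`. Its stroke #008000 means engrave at S315, F4391. After flipping Y the toolpath is (83.505,224.138) → (89.194,218.913) → (94.707,197.094) → (99.870,164.062) → (104.508,125.198) → (108.446,85.884) → (111.511,51.500) → (113.528,27.429) → (114.322,19.051).

Shape 6 is a open polyline drawn with `<path>`. Its stroke #008000 means engrave at S315, F4391. After flipping Y the toolpath is (142.426,46.772) → (13.109,187.501) → (191.918,120.721) → (160.018,82.727) → (18.129,157.898) → (74.189,255.475).

Shape 7 is a line segment drawn with `<line>`. Its stroke #ff8800 means cut at S878, F1589. After flipping Y the toolpath is (171.819,68.739) → (150.781,129.703).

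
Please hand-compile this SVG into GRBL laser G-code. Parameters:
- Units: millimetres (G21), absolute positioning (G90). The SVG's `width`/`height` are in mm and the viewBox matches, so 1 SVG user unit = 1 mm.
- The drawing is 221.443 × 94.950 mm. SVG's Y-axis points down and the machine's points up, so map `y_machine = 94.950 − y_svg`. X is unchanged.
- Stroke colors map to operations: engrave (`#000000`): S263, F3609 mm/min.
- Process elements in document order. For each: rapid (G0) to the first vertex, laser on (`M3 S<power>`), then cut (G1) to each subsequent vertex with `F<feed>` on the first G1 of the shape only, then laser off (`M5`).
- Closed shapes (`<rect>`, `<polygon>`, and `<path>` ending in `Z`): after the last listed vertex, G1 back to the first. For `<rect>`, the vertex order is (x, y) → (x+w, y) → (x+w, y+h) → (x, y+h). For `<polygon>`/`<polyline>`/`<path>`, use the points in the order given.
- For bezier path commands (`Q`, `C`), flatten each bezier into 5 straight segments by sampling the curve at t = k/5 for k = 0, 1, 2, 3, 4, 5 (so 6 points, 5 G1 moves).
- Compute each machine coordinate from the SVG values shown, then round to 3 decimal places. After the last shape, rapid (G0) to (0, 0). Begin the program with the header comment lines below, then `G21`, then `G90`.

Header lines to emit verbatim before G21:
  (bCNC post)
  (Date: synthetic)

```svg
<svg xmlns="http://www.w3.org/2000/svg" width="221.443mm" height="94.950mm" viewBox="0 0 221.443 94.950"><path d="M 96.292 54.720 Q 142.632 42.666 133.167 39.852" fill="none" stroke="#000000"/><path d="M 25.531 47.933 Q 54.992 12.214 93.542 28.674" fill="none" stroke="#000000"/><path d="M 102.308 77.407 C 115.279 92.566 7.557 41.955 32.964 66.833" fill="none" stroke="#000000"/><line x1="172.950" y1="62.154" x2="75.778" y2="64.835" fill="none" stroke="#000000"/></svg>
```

(bCNC post)
(Date: synthetic)
G21
G90
G0 X96.292 Y40.230
M3 S263
G1 X112.596 Y44.682 F3609
G1 X124.435 Y48.395
G1 X131.810 Y51.368
G1 X134.721 Y53.603
G1 X133.167 Y55.098
M5
G0 X25.531 Y47.017
M3 S263
G1 X37.679 Y59.217 F3609
G1 X50.554 Y67.244
G1 X64.156 Y71.095
G1 X78.486 Y70.773
G1 X93.542 Y66.276
M5
G0 X102.308 Y17.543
M3 S263
G1 X97.638 Y15.210 F3609
G1 X76.185 Y21.881
G1 X50.133 Y30.776
G1 X31.665 Y35.115
G1 X32.964 Y28.117
M5
G0 X172.950 Y32.796
M3 S263
G1 X75.778 Y30.115 F3609
M5
G0 X0.000 Y0.000

Since the viewBox matches the mm dimensions, user units are millimetres directly. The only transform is the Y-flip y_m = 94.950 − y_svg.

Shape 1 is a quadratic bezier drawn with `<path>`. Its stroke #000000 means engrave at S263, F3609. After flipping Y the toolpath is (96.292,40.230) → (112.596,44.682) → (124.435,48.395) → (131.810,51.368) → (134.721,53.603) → (133.167,55.098).

Shape 2 is a quadratic bezier drawn with `<path>`. Its stroke #000000 means engrave at S263, F3609. After flipping Y the toolpath is (25.531,47.017) → (37.679,59.217) → (50.554,67.244) → (64.156,71.095) → (78.486,70.773) → (93.542,66.276).

Shape 3 is a cubic bezier drawn with `<path>`. Its stroke #000000 means engrave at S263, F3609. After flipping Y the toolpath is (102.308,17.543) → (97.638,15.210) → (76.185,21.881) → (50.133,30.776) → (31.665,35.115) → (32.964,28.117).

Shape 4 is a line segment drawn with `<line>`. Its stroke #000000 means engrave at S263, F3609. After flipping Y the toolpath is (172.950,32.796) → (75.778,30.115).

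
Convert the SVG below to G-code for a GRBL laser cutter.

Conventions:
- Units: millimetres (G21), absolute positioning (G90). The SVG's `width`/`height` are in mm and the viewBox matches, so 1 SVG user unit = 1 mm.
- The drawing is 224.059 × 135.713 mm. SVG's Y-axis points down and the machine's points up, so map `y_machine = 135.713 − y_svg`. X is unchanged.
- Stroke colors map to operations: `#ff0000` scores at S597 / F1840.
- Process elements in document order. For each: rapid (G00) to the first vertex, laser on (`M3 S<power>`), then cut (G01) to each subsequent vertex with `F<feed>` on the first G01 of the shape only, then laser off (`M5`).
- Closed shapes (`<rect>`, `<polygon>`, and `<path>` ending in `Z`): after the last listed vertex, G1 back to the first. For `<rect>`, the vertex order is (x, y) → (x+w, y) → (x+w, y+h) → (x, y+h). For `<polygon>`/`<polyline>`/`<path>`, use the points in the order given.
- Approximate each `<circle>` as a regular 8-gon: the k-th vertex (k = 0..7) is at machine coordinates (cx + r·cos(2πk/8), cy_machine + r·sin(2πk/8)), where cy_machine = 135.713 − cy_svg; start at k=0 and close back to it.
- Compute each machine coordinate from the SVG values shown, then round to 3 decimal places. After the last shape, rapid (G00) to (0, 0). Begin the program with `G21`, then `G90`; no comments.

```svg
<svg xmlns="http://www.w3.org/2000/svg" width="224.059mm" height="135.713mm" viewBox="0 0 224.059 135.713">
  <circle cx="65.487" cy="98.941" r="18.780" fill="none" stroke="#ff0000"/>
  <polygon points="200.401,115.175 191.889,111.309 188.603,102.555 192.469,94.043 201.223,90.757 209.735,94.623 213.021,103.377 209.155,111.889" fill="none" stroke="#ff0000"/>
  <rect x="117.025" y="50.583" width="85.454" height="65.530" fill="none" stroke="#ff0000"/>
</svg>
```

G21
G90
G00 X84.267 Y36.772
M3 S597
G01 X78.766 Y50.051 F1840
G01 X65.487 Y55.552
G01 X52.208 Y50.051
G01 X46.707 Y36.772
G01 X52.208 Y23.493
G01 X65.487 Y17.992
G01 X78.766 Y23.493
G01 X84.267 Y36.772
M5
G00 X200.401 Y20.538
M3 S597
G01 X191.889 Y24.404 F1840
G01 X188.603 Y33.158
G01 X192.469 Y41.670
G01 X201.223 Y44.956
G01 X209.735 Y41.090
G01 X213.021 Y32.336
G01 X209.155 Y23.824
G01 X200.401 Y20.538
M5
G00 X117.025 Y85.130
M3 S597
G01 X202.479 Y85.130 F1840
G01 X202.479 Y19.600
G01 X117.025 Y19.600
G01 X117.025 Y85.130
M5
G00 X0.000 Y0.000

Since the viewBox matches the mm dimensions, user units are millimetres directly. The only transform is the Y-flip y_m = 135.713 − y_svg.

Shape 1 is a circle drawn with `<circle>`. Its stroke #ff0000 means score at S597, F1840. After flipping Y the toolpath is (84.267,36.772) → (78.766,50.051) → (65.487,55.552) → (52.208,50.051) → (46.707,36.772) → (52.208,23.493) → (65.487,17.992) → (78.766,23.493) → (84.267,36.772), returning to the start.

Shape 2 is a regular polygon drawn with `<polygon>`. Its stroke #ff0000 means score at S597, F1840. After flipping Y the toolpath is (200.401,20.538) → (191.889,24.404) → (188.603,33.158) → (192.469,41.670) → (201.223,44.956) → (209.735,41.090) → (213.021,32.336) → (209.155,23.824) → (200.401,20.538), returning to the start.

Shape 3 is a rectangle drawn with `<rect>`. Its stroke #ff0000 means score at S597, F1840. After flipping Y the toolpath is (117.025,85.130) → (202.479,85.130) → (202.479,19.600) → (117.025,19.600) → (117.025,85.130), returning to the start.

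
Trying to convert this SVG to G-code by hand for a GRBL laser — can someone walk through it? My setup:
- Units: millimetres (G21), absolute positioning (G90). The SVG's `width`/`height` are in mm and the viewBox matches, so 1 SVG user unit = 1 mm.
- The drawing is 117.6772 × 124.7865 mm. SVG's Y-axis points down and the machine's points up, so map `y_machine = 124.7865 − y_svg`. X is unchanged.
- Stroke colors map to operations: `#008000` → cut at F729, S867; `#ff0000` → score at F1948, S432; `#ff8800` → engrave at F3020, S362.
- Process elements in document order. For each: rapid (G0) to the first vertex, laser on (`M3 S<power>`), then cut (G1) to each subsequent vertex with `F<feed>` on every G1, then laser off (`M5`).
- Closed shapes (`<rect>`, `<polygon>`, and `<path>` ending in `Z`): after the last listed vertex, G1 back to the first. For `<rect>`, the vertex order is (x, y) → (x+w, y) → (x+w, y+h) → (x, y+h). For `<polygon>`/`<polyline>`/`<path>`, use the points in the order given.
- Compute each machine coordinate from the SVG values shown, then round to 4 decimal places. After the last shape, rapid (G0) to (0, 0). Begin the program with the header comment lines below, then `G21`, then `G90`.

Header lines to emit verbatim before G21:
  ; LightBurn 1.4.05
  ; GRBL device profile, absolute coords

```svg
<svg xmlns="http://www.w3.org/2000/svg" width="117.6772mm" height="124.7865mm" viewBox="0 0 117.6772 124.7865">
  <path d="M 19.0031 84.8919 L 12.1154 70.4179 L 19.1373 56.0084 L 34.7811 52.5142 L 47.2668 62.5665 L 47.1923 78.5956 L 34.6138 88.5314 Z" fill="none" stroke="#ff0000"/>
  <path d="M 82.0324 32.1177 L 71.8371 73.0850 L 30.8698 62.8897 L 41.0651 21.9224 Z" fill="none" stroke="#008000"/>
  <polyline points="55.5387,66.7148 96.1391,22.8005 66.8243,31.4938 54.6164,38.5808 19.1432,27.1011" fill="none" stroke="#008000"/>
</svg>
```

; LightBurn 1.4.05
; GRBL device profile, absolute coords
G21
G90
G0 X19.0031 Y39.8946
M3 S432
G1 X12.1154 Y54.3686 F1948
G1 X19.1373 Y68.7781 F1948
G1 X34.7811 Y72.2723 F1948
G1 X47.2668 Y62.2200 F1948
G1 X47.1923 Y46.1909 F1948
G1 X34.6138 Y36.2551 F1948
G1 X19.0031 Y39.8946 F1948
M5
G0 X82.0324 Y92.6688
M3 S867
G1 X71.8371 Y51.7015 F729
G1 X30.8698 Y61.8968 F729
G1 X41.0651 Y102.8641 F729
G1 X82.0324 Y92.6688 F729
M5
G0 X55.5387 Y58.0717
M3 S867
G1 X96.1391 Y101.9860 F729
G1 X66.8243 Y93.2927 F729
G1 X54.6164 Y86.2057 F729
G1 X19.1432 Y97.6854 F729
M5
G0 X0.0000 Y0.0000

viewBox `0 0 117.6772 124.7865` with mm width/height → 1 unit = 1 mm. Flip: y_m = 124.7865 − y_svg.

**Shape 1** — `<path>` regular polygon, stroke `#ff0000` → score (S432, F1948). Machine vertices: (19.0031,39.8946) → (12.1154,54.3686) → (19.1373,68.7781) → (34.7811,72.2723) → (47.2668,62.2200) → (47.1923,46.1909) → (34.6138,36.2551) → (19.0031,39.8946). Closed: final G1 returns to the first vertex.

**Shape 2** — `<path>` regular polygon, stroke `#008000` → cut (S867, F729). Machine vertices: (82.0324,92.6688) → (71.8371,51.7015) → (30.8698,61.8968) → (41.0651,102.8641) → (82.0324,92.6688). Closed: final G1 returns to the first vertex.

**Shape 3** — `<polyline>` open polyline, stroke `#008000` → cut (S867, F729). Machine vertices: (55.5387,58.0717) → (96.1391,101.9860) → (66.8243,93.2927) → (54.6164,86.2057) → (19.1432,97.6854). Open path.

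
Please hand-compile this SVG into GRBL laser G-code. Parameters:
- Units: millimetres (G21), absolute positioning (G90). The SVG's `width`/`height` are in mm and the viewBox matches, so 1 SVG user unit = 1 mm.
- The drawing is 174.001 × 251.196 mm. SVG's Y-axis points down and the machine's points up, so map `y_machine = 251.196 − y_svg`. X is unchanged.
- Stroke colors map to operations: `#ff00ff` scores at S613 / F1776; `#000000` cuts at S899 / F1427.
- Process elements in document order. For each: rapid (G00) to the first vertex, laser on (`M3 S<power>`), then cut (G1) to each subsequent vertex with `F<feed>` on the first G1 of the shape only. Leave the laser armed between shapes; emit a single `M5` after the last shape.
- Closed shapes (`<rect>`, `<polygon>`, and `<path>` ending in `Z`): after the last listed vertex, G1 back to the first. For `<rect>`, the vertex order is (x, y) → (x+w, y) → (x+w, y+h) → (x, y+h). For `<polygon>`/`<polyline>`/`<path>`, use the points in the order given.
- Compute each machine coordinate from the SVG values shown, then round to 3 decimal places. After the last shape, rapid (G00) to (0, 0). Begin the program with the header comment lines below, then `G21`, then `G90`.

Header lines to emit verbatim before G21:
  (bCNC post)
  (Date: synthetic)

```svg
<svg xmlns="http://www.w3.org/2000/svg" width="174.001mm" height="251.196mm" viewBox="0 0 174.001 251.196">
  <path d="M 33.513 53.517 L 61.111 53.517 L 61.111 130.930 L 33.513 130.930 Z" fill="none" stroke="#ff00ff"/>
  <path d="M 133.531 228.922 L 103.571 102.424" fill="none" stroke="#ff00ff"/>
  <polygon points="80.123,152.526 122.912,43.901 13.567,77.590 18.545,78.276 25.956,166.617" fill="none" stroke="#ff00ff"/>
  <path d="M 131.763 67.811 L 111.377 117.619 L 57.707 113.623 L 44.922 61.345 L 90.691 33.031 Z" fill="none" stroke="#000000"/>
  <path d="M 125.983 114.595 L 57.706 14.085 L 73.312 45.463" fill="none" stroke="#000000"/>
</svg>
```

(bCNC post)
(Date: synthetic)
G21
G90
G00 X33.513 Y197.679
M3 S613
G1 X61.111 Y197.679 F1776
G1 X61.111 Y120.266
G1 X33.513 Y120.266
G1 X33.513 Y197.679
G00 X133.531 Y22.274
M3 S613
G1 X103.571 Y148.772 F1776
G00 X80.123 Y98.670
M3 S613
G1 X122.912 Y207.295 F1776
G1 X13.567 Y173.606
G1 X18.545 Y172.920
G1 X25.956 Y84.579
G1 X80.123 Y98.670
G00 X131.763 Y183.385
M3 S899
G1 X111.377 Y133.577 F1427
G1 X57.707 Y137.573
G1 X44.922 Y189.851
G1 X90.691 Y218.165
G1 X131.763 Y183.385
G00 X125.983 Y136.601
M3 S899
G1 X57.706 Y237.111 F1427
G1 X73.312 Y205.733
M5
G00 X0.000 Y0.000

Since the viewBox matches the mm dimensions, user units are millimetres directly. The only transform is the Y-flip y_m = 251.196 − y_svg.

Shape 1 is a rectangle drawn with `<path>`. Its stroke #ff00ff means score at S613, F1776. After flipping Y the toolpath is (33.513,197.679) → (61.111,197.679) → (61.111,120.266) → (33.513,120.266) → (33.513,197.679), returning to the start.

Shape 2 is a line segment drawn with `<path>`. Its stroke #ff00ff means score at S613, F1776. After flipping Y the toolpath is (133.531,22.274) → (103.571,148.772).

Shape 3 is a closed polygon drawn with `<polygon>`. Its stroke #ff00ff means score at S613, F1776. After flipping Y the toolpath is (80.123,98.670) → (122.912,207.295) → (13.567,173.606) → (18.545,172.920) → (25.956,84.579) → (80.123,98.670), returning to the start.

Shape 4 is a regular polygon drawn with `<path>`. Its stroke #000000 means cut at S899, F1427. After flipping Y the toolpath is (131.763,183.385) → (111.377,133.577) → (57.707,137.573) → (44.922,189.851) → (90.691,218.165) → (131.763,183.385), returning to the start.

Shape 5 is a open polyline drawn with `<path>`. Its stroke #000000 means cut at S899, F1427. After flipping Y the toolpath is (125.983,136.601) → (57.706,237.111) → (73.312,205.733).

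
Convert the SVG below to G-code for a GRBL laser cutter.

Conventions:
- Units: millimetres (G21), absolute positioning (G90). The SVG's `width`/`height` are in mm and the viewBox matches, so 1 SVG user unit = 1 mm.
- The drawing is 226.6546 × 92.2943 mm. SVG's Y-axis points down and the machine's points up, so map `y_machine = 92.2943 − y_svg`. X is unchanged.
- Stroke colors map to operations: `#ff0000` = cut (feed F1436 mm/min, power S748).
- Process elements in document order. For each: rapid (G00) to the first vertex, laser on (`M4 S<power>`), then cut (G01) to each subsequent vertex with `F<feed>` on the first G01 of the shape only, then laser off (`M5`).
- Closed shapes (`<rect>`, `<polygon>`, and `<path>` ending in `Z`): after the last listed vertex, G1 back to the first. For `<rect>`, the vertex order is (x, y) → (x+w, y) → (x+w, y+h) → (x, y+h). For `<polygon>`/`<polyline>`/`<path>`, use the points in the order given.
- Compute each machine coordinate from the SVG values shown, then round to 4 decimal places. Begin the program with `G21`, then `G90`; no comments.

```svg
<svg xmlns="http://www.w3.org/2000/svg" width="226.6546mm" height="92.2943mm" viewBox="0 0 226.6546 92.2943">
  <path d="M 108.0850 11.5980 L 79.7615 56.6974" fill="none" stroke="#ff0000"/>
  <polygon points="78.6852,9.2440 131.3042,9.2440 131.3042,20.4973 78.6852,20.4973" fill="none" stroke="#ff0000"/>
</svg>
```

viewBox `0 0 226.6546 92.2943` with mm width/height → 1 unit = 1 mm. Flip: y_m = 92.2943 − y_svg.

**Shape 1** — `<path>` line segment, stroke `#ff0000` → cut (S748, F1436). Machine vertices: (108.0850,80.6963) → (79.7615,35.5969). Open path.

**Shape 2** — `<polygon>` rectangle, stroke `#ff0000` → cut (S748, F1436). Machine vertices: (78.6852,83.0503) → (131.3042,83.0503) → (131.3042,71.7970) → (78.6852,71.7970) → (78.6852,83.0503). Closed: final G1 returns to the first vertex.

G21
G90
G00 X108.0850 Y80.6963
M4 S748
G01 X79.7615 Y35.5969 F1436
M5
G00 X78.6852 Y83.0503
M4 S748
G01 X131.3042 Y83.0503 F1436
G01 X131.3042 Y71.7970
G01 X78.6852 Y71.7970
G01 X78.6852 Y83.0503
M5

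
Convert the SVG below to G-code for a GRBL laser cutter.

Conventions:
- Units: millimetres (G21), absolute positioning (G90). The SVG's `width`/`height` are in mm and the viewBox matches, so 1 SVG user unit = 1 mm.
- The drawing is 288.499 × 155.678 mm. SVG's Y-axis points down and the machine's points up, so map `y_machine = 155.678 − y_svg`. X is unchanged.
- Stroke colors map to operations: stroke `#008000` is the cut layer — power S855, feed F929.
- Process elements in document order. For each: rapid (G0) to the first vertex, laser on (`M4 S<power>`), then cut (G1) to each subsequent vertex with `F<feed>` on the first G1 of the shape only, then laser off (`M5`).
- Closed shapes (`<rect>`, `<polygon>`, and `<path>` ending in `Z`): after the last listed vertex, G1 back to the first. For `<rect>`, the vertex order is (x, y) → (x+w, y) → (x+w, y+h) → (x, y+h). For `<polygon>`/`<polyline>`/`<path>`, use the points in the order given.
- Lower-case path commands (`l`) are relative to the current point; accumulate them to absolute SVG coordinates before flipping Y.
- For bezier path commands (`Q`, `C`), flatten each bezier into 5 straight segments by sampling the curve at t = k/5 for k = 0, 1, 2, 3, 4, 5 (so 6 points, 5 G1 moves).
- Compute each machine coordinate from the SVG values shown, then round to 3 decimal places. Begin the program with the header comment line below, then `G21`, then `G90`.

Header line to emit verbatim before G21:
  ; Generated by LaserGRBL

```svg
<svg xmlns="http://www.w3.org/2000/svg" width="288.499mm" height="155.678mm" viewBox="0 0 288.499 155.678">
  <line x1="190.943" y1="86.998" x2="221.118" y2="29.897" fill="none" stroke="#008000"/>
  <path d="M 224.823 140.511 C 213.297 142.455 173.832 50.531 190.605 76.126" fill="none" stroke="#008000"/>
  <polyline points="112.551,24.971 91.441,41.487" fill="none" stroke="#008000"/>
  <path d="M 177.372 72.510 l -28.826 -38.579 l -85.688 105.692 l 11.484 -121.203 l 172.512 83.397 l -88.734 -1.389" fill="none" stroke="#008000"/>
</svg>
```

; Generated by LaserGRBL
G21
G90
G0 X190.943 Y68.680
M4 S855
G1 X221.118 Y125.781 F929
M5
G0 X224.823 Y15.167
M4 S855
G1 X215.228 Y23.574 F929
G1 X202.968 Y44.362
G1 X192.084 Y67.386
G1 X186.616 Y82.498
G1 X190.605 Y79.552
M5
G0 X112.551 Y130.707
M4 S855
G1 X91.441 Y114.191 F929
M5
G0 X177.372 Y83.168
M4 S855
G1 X148.546 Y121.747 F929
G1 X62.858 Y16.055
G1 X74.342 Y137.258
G1 X246.854 Y53.861
G1 X158.120 Y55.250
M5

1 u = 1 mm; y_m = 155.678 − y.

[1] `<line>` line segment, #008000→cut S855 F929: (190.943,68.680) → (221.118,125.781)

[2] `<path>` cubic bezier, #008000→cut S855 F929: (224.823,15.167) → (215.228,23.574) → (202.968,44.362) → (192.084,67.386) → (186.616,82.498) → (190.605,79.552)

[3] `<polyline>` line segment, #008000→cut S855 F929: (112.551,130.707) → (91.441,114.191)

[4] `<path>` open polyline, #008000→cut S855 F929: (177.372,83.168) → (148.546,121.747) → (62.858,16.055) → (74.342,137.258) → (246.854,53.861) → (158.120,55.250)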